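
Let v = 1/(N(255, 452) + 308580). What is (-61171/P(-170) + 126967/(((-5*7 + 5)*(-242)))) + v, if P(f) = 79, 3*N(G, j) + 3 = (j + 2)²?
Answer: -491304637676531/649162969620 ≈ -756.83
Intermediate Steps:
N(G, j) = -1 + (2 + j)²/3 (N(G, j) = -1 + (j + 2)²/3 = -1 + (2 + j)²/3)
v = 3/1131853 (v = 1/((-1 + (2 + 452)²/3) + 308580) = 1/((-1 + (⅓)*454²) + 308580) = 1/((-1 + (⅓)*206116) + 308580) = 1/((-1 + 206116/3) + 308580) = 1/(206113/3 + 308580) = 1/(1131853/3) = 3/1131853 ≈ 2.6505e-6)
(-61171/P(-170) + 126967/(((-5*7 + 5)*(-242)))) + v = (-61171/79 + 126967/(((-5*7 + 5)*(-242)))) + 3/1131853 = (-61171*1/79 + 126967/(((-35 + 5)*(-242)))) + 3/1131853 = (-61171/79 + 126967/((-30*(-242)))) + 3/1131853 = (-61171/79 + 126967/7260) + 3/1131853 = -434071067/573540 + 3/1131853 = -491304637676531/649162969620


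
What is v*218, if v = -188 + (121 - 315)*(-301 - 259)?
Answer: 23642536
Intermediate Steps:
v = 108452 (v = -188 - 194*(-560) = -188 + 108640 = 108452)
v*218 = 108452*218 = 23642536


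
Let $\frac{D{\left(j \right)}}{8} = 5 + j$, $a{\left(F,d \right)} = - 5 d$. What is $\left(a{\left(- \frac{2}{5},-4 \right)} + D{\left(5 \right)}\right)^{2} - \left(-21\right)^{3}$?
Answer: $19261$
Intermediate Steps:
$D{\left(j \right)} = 40 + 8 j$ ($D{\left(j \right)} = 8 \left(5 + j\right) = 40 + 8 j$)
$\left(a{\left(- \frac{2}{5},-4 \right)} + D{\left(5 \right)}\right)^{2} - \left(-21\right)^{3} = \left(\left(-5\right) \left(-4\right) + \left(40 + 8 \cdot 5\right)\right)^{2} - \left(-21\right)^{3} = \left(20 + \left(40 + 40\right)\right)^{2} - -9261 = \left(20 + 80\right)^{2} + 9261 = 100^{2} + 9261 = 10000 + 9261 = 19261$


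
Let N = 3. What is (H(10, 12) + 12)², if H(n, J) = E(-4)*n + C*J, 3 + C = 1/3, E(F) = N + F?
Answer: 900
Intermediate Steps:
E(F) = 3 + F
C = -8/3 (C = -3 + 1/3 = -3 + ⅓ = -8/3 ≈ -2.6667)
H(n, J) = -n - 8*J/3 (H(n, J) = (3 - 4)*n - 8*J/3 = -n - 8*J/3)
(H(10, 12) + 12)² = ((-1*10 - 8/3*12) + 12)² = ((-10 - 32) + 12)² = (-42 + 12)² = (-30)² = 900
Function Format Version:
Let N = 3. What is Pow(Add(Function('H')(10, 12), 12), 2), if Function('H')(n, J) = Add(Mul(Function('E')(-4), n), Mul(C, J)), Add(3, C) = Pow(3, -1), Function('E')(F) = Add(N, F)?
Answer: 900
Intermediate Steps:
Function('E')(F) = Add(3, F)
C = Rational(-8, 3) (C = Add(-3, Pow(3, -1)) = Add(-3, Rational(1, 3)) = Rational(-8, 3) ≈ -2.6667)
Function('H')(n, J) = Add(Mul(-1, n), Mul(Rational(-8, 3), J)) (Function('H')(n, J) = Add(Mul(Add(3, -4), n), Mul(Rational(-8, 3), J)) = Add(Mul(-1, n), Mul(Rational(-8, 3), J)))
Pow(Add(Function('H')(10, 12), 12), 2) = Pow(Add(Add(Mul(-1, 10), Mul(Rational(-8, 3), 12)), 12), 2) = Pow(Add(Add(-10, -32), 12), 2) = Pow(Add(-42, 12), 2) = Pow(-30, 2) = 900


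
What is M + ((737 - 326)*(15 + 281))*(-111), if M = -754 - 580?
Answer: -13505150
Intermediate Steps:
M = -1334
M + ((737 - 326)*(15 + 281))*(-111) = -1334 + ((737 - 326)*(15 + 281))*(-111) = -1334 + (411*296)*(-111) = -1334 + 121656*(-111) = -1334 - 13503816 = -13505150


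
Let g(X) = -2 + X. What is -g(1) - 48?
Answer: -47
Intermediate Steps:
-g(1) - 48 = -(-2 + 1) - 48 = -1*(-1) - 48 = 1 - 48 = -47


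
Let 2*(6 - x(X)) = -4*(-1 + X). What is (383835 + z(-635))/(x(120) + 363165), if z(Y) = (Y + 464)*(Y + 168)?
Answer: 27276/21377 ≈ 1.2760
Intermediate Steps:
x(X) = 4 + 2*X (x(X) = 6 - (-2)*(-1 + X) = 6 - (4 - 4*X)/2 = 6 + (-2 + 2*X) = 4 + 2*X)
z(Y) = (168 + Y)*(464 + Y) (z(Y) = (464 + Y)*(168 + Y) = (168 + Y)*(464 + Y))
(383835 + z(-635))/(x(120) + 363165) = (383835 + (77952 + (-635)² + 632*(-635)))/((4 + 2*120) + 363165) = (383835 + (77952 + 403225 - 401320))/((4 + 240) + 363165) = (383835 + 79857)/(244 + 363165) = 463692/363409 = 463692*(1/363409) = 27276/21377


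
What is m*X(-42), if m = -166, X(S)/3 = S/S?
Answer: -498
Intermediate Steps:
X(S) = 3 (X(S) = 3*(S/S) = 3*1 = 3)
m*X(-42) = -166*3 = -498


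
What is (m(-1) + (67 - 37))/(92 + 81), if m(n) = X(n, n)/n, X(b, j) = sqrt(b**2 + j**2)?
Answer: 30/173 - sqrt(2)/173 ≈ 0.16524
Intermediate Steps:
m(n) = sqrt(2)*sqrt(n**2)/n (m(n) = sqrt(n**2 + n**2)/n = sqrt(2*n**2)/n = (sqrt(2)*sqrt(n**2))/n = sqrt(2)*sqrt(n**2)/n)
(m(-1) + (67 - 37))/(92 + 81) = (sqrt(2)*sqrt((-1)**2)/(-1) + (67 - 37))/(92 + 81) = (sqrt(2)*(-1)*sqrt(1) + 30)/173 = (sqrt(2)*(-1)*1 + 30)/173 = (-sqrt(2) + 30)/173 = (30 - sqrt(2))/173 = 30/173 - sqrt(2)/173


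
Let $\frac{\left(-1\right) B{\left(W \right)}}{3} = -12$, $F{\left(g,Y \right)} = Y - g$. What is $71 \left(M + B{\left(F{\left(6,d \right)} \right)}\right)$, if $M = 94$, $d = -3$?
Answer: $9230$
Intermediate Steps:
$B{\left(W \right)} = 36$ ($B{\left(W \right)} = \left(-3\right) \left(-12\right) = 36$)
$71 \left(M + B{\left(F{\left(6,d \right)} \right)}\right) = 71 \left(94 + 36\right) = 71 \cdot 130 = 9230$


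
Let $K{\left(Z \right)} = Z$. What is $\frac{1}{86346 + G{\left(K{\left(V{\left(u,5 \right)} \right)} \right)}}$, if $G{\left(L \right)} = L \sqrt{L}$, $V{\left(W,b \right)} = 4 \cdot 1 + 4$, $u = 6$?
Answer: $\frac{43173}{3727815602} - \frac{4 \sqrt{2}}{1863907801} \approx 1.1578 \cdot 10^{-5}$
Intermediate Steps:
$V{\left(W,b \right)} = 8$ ($V{\left(W,b \right)} = 4 + 4 = 8$)
$G{\left(L \right)} = L^{\frac{3}{2}}$
$\frac{1}{86346 + G{\left(K{\left(V{\left(u,5 \right)} \right)} \right)}} = \frac{1}{86346 + 8^{\frac{3}{2}}} = \frac{1}{86346 + 16 \sqrt{2}}$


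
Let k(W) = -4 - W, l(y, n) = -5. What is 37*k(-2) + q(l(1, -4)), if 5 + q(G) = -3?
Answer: -82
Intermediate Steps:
q(G) = -8 (q(G) = -5 - 3 = -8)
37*k(-2) + q(l(1, -4)) = 37*(-4 - 1*(-2)) - 8 = 37*(-4 + 2) - 8 = 37*(-2) - 8 = -74 - 8 = -82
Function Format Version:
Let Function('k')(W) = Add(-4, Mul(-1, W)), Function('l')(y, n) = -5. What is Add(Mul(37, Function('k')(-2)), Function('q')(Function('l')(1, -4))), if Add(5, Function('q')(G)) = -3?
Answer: -82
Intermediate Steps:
Function('q')(G) = -8 (Function('q')(G) = Add(-5, -3) = -8)
Add(Mul(37, Function('k')(-2)), Function('q')(Function('l')(1, -4))) = Add(Mul(37, Add(-4, Mul(-1, -2))), -8) = Add(Mul(37, Add(-4, 2)), -8) = Add(Mul(37, -2), -8) = Add(-74, -8) = -82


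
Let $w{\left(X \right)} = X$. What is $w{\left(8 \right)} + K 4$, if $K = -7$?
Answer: $-20$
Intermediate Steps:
$w{\left(8 \right)} + K 4 = 8 - 28 = -20$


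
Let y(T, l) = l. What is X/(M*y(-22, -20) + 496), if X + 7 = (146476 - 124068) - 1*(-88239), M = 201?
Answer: -27660/881 ≈ -31.396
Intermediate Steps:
X = 110640 (X = -7 + ((146476 - 124068) - 1*(-88239)) = -7 + (22408 + 88239) = -7 + 110647 = 110640)
X/(M*y(-22, -20) + 496) = 110640/(201*(-20) + 496) = 110640/(-4020 + 496) = 110640/(-3524) = 110640*(-1/3524) = -27660/881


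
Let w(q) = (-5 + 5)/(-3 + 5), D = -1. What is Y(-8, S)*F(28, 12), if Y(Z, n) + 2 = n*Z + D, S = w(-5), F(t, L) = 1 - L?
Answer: 33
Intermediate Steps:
w(q) = 0 (w(q) = 0/2 = 0*(½) = 0)
S = 0
Y(Z, n) = -3 + Z*n (Y(Z, n) = -2 + (n*Z - 1) = -2 + (Z*n - 1) = -2 + (-1 + Z*n) = -3 + Z*n)
Y(-8, S)*F(28, 12) = (-3 - 8*0)*(1 - 1*12) = (-3 + 0)*(1 - 12) = -3*(-11) = 33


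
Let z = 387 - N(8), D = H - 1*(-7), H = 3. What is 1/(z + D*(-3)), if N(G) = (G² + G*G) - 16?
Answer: 1/245 ≈ 0.0040816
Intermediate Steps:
N(G) = -16 + 2*G² (N(G) = (G² + G²) - 16 = 2*G² - 16 = -16 + 2*G²)
D = 10 (D = 3 - 1*(-7) = 3 + 7 = 10)
z = 275 (z = 387 - (-16 + 2*8²) = 387 - (-16 + 2*64) = 387 - (-16 + 128) = 387 - 1*112 = 387 - 112 = 275)
1/(z + D*(-3)) = 1/(275 + 10*(-3)) = 1/(275 - 30) = 1/245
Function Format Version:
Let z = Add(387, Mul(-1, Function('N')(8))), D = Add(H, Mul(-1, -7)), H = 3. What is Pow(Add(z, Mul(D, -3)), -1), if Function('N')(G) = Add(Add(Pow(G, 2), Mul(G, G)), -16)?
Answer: Rational(1, 245) ≈ 0.0040816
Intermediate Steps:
Function('N')(G) = Add(-16, Mul(2, Pow(G, 2))) (Function('N')(G) = Add(Add(Pow(G, 2), Pow(G, 2)), -16) = Add(Mul(2, Pow(G, 2)), -16) = Add(-16, Mul(2, Pow(G, 2))))
D = 10 (D = Add(3, Mul(-1, -7)) = Add(3, 7) = 10)
z = 275 (z = Add(387, Mul(-1, Add(-16, Mul(2, Pow(8, 2))))) = Add(387, Mul(-1, Add(-16, Mul(2, 64)))) = Add(387, Mul(-1, Add(-16, 128))) = Add(387, Mul(-1, 112)) = Add(387, -112) = 275)
Pow(Add(z, Mul(D, -3)), -1) = Pow(Add(275, Mul(10, -3)), -1) = Pow(Add(275, -30), -1) = Pow(245, -1) = Rational(1, 245)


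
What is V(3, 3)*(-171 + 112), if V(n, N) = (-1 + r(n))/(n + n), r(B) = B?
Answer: -59/3 ≈ -19.667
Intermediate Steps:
V(n, N) = (-1 + n)/(2*n) (V(n, N) = (-1 + n)/(n + n) = (-1 + n)/((2*n)) = (-1 + n)*(1/(2*n)) = (-1 + n)/(2*n))
V(3, 3)*(-171 + 112) = ((½)*(-1 + 3)/3)*(-171 + 112) = ((½)*(⅓)*2)*(-59) = (⅓)*(-59) = -59/3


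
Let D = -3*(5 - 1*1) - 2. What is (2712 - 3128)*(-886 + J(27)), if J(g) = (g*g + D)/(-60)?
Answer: 1120600/3 ≈ 3.7353e+5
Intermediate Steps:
D = -14 (D = -3*(5 - 1) - 2 = -3*4 - 2 = -12 - 2 = -14)
J(g) = 7/30 - g**2/60 (J(g) = (g*g - 14)/(-60) = (g**2 - 14)*(-1/60) = (-14 + g**2)*(-1/60) = 7/30 - g**2/60)
(2712 - 3128)*(-886 + J(27)) = (2712 - 3128)*(-886 + (7/30 - 1/60*27**2)) = -416*(-886 + (7/30 - 1/60*729)) = -416*(-886 + (7/30 - 243/20)) = -416*(-886 - 143/12) = -416*(-10775/12) = 1120600/3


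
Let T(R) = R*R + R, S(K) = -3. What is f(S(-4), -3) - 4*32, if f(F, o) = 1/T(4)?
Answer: -2559/20 ≈ -127.95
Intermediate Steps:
T(R) = R + R**2 (T(R) = R**2 + R = R + R**2)
f(F, o) = 1/20 (f(F, o) = 1/(4*(1 + 4)) = 1/(4*5) = 1/20)
f(S(-4), -3) - 4*32 = 1/20 - 4*32 = 1/20 - 128 = -2559/20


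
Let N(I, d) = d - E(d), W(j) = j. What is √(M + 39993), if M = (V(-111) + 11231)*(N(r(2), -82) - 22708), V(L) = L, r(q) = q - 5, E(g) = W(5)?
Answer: I*√253440407 ≈ 15920.0*I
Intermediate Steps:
E(g) = 5
r(q) = -5 + q
N(I, d) = -5 + d (N(I, d) = d - 1*5 = d - 5 = -5 + d)
M = -253480400 (M = (-111 + 11231)*((-5 - 82) - 22708) = 11120*(-87 - 22708) = 11120*(-22795) = -253480400)
√(M + 39993) = √(-253480400 + 39993) = √(-253440407) = I*√253440407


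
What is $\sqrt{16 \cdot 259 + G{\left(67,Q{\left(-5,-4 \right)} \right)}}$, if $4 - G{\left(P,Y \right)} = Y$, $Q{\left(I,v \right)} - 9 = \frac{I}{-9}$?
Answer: $\frac{\sqrt{37246}}{3} \approx 64.331$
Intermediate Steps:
$Q{\left(I,v \right)} = 9 - \frac{I}{9}$ ($Q{\left(I,v \right)} = 9 + \frac{I}{-9} = 9 + I \left(- \frac{1}{9}\right) = 9 - \frac{I}{9}$)
$G{\left(P,Y \right)} = 4 - Y$
$\sqrt{16 \cdot 259 + G{\left(67,Q{\left(-5,-4 \right)} \right)}} = \sqrt{16 \cdot 259 + \left(4 - \left(9 - - \frac{5}{9}\right)\right)} = \sqrt{4144 + \left(4 - \left(9 + \frac{5}{9}\right)\right)} = \sqrt{4144 + \left(4 - \frac{86}{9}\right)} = \sqrt{4144 - \frac{50}{9}} = \sqrt{\frac{37246}{9}} = \frac{\sqrt{37246}}{3}$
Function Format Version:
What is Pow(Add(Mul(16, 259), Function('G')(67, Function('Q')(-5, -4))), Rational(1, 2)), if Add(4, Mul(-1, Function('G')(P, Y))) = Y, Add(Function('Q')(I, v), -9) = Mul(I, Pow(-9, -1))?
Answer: Mul(Rational(1, 3), Pow(37246, Rational(1, 2))) ≈ 64.331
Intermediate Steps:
Function('Q')(I, v) = Add(9, Mul(Rational(-1, 9), I)) (Function('Q')(I, v) = Add(9, Mul(I, Pow(-9, -1))) = Add(9, Mul(I, Rational(-1, 9))) = Add(9, Mul(Rational(-1, 9), I)))
Function('G')(P, Y) = Add(4, Mul(-1, Y))
Pow(Add(Mul(16, 259), Function('G')(67, Function('Q')(-5, -4))), Rational(1, 2)) = Pow(Add(Mul(16, 259), Add(4, Mul(-1, Add(9, Mul(Rational(-1, 9), -5))))), Rational(1, 2)) = Pow(Add(4144, Add(4, Mul(-1, Add(9, Rational(5, 9))))), Rational(1, 2)) = Pow(Add(4144, Add(4, Mul(-1, Rational(86, 9)))), Rational(1, 2)) = Pow(Add(4144, Add(4, Rational(-86, 9))), Rational(1, 2)) = Pow(Add(4144, Rational(-50, 9)), Rational(1, 2)) = Pow(Rational(37246, 9), Rational(1, 2)) = Mul(Rational(1, 3), Pow(37246, Rational(1, 2)))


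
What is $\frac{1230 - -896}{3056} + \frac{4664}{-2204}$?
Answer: $- \frac{1195935}{841928} \approx -1.4205$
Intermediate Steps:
$\frac{1230 - -896}{3056} + \frac{4664}{-2204} = \left(1230 + 896\right) \frac{1}{3056} + 4664 \left(- \frac{1}{2204}\right) = 2126 \cdot \frac{1}{3056} - \frac{1166}{551} = \frac{1063}{1528} - \frac{1166}{551} = - \frac{1195935}{841928}$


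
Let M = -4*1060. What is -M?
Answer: 4240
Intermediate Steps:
M = -4240
-M = -1*(-4240) = 4240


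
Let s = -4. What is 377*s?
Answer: -1508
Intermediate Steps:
377*s = 377*(-4) = -1508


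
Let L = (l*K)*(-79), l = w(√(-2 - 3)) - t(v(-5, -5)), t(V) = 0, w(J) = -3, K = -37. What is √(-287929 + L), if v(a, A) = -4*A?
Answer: I*√296698 ≈ 544.7*I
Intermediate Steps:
l = -3 (l = -3 - 1*0 = -3 + 0 = -3)
L = -8769 (L = -3*(-37)*(-79) = 111*(-79) = -8769)
√(-287929 + L) = √(-287929 - 8769) = √(-296698) = I*√296698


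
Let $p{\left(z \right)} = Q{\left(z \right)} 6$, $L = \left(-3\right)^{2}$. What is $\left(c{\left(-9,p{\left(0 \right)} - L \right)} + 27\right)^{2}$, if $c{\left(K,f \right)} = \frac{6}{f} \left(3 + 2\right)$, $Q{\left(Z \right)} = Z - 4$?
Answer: $\frac{82369}{121} \approx 680.74$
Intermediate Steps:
$Q{\left(Z \right)} = -4 + Z$ ($Q{\left(Z \right)} = Z - 4 = -4 + Z$)
$L = 9$
$p{\left(z \right)} = -24 + 6 z$ ($p{\left(z \right)} = \left(-4 + z\right) 6 = -24 + 6 z$)
$c{\left(K,f \right)} = \frac{30}{f}$ ($c{\left(K,f \right)} = \frac{6}{f} 5 = \frac{30}{f}$)
$\left(c{\left(-9,p{\left(0 \right)} - L \right)} + 27\right)^{2} = \left(\frac{30}{\left(-24 + 6 \cdot 0\right) - 9} + 27\right)^{2} = \left(\frac{30}{\left(-24 + 0\right) - 9} + 27\right)^{2} = \left(\frac{30}{-24 - 9} + 27\right)^{2} = \left(\frac{30}{-33} + 27\right)^{2} = \left(30 \left(- \frac{1}{33}\right) + 27\right)^{2} = \left(- \frac{10}{11} + 27\right)^{2} = \left(\frac{287}{11}\right)^{2} = \frac{82369}{121}$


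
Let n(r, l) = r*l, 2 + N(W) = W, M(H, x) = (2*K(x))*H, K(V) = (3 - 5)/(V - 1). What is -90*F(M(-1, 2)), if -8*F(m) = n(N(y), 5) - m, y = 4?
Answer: 135/2 ≈ 67.500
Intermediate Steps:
K(V) = -2/(-1 + V)
M(H, x) = -4*H/(-1 + x) (M(H, x) = (2*(-2/(-1 + x)))*H = (-4/(-1 + x))*H = -4*H/(-1 + x))
N(W) = -2 + W
n(r, l) = l*r
F(m) = -5/4 + m/8 (F(m) = -(5*(-2 + 4) - m)/8 = -(5*2 - m)/8 = -(10 - m)/8 = -5/4 + m/8)
-90*F(M(-1, 2)) = -90*(-5/4 + (-4*(-1)/(-1 + 2))/8) = -90*(-5/4 + (-4*(-1)/1)/8) = -90*(-5/4 + (-4*(-1)*1)/8) = -90*(-5/4 + (⅛)*4) = -90*(-5/4 + ½) = -90*(-¾) = 135/2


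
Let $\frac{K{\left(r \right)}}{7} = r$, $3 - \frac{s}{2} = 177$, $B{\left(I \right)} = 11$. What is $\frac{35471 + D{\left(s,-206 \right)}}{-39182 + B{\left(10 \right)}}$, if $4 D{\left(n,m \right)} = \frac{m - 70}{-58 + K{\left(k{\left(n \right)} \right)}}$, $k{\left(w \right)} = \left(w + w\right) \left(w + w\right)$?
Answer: $- \frac{120276982165}{132823142034} \approx -0.90554$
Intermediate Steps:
$s = -348$ ($s = 6 - 354 = -348$)
$k{\left(w \right)} = 4 w^{2}$ ($k{\left(w \right)} = 2 w 2 w = 4 w^{2}$)
$K{\left(r \right)} = 7 r$
$D{\left(n,m \right)} = \frac{-70 + m}{4 \left(-58 + 28 n^{2}\right)}$ ($D{\left(n,m \right)} = \frac{\left(m - 70\right) \frac{1}{-58 + 7 \cdot 4 n^{2}}}{4} = \frac{\left(-70 + m\right) \frac{1}{-58 + 28 n^{2}}}{4} = \frac{\frac{1}{-58 + 28 n^{2}} \left(-70 + m\right)}{4} = \frac{-70 + m}{4 \left(-58 + 28 n^{2}\right)}$)
$\frac{35471 + D{\left(s,-206 \right)}}{-39182 + B{\left(10 \right)}} = \frac{35471 + \frac{-70 - 206}{8 \left(-29 + 14 \left(-348\right)^{2}\right)}}{-39182 + 11} = \frac{35471 + \frac{1}{8} \frac{1}{-29 + 14 \cdot 121104} \left(-276\right)}{-39171} = \left(35471 + \frac{1}{8} \frac{1}{-29 + 1695456} \left(-276\right)\right) \left(- \frac{1}{39171}\right) = \left(35471 + \frac{1}{8} \cdot \frac{1}{1695427} \left(-276\right)\right) \left(- \frac{1}{39171}\right) = \left(35471 - \frac{69}{3390854}\right) \left(- \frac{1}{39171}\right) = \frac{120276982165}{3390854} \left(- \frac{1}{39171}\right) = - \frac{120276982165}{132823142034}$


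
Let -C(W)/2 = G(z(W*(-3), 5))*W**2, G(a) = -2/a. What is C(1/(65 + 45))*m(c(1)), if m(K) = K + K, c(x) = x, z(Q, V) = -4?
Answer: -1/6050 ≈ -0.00016529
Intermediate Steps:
m(K) = 2*K
C(W) = -W**2 (C(W) = -2*(-2/(-4))*W**2 = -2*(-2*(-1/4))*W**2 = -W**2)
C(1/(65 + 45))*m(c(1)) = (-(1/(65 + 45))**2)*(2*1) = -(1/110)**2*2 = -1*1/12100*2 = -1/12100*2 = -1/6050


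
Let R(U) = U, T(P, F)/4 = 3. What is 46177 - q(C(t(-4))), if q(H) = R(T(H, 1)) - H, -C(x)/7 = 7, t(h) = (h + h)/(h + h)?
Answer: 46116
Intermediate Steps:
T(P, F) = 12 (T(P, F) = 4*3 = 12)
t(h) = 1 (t(h) = (2*h)/((2*h)) = (2*h)*(1/(2*h)) = 1)
C(x) = -49 (C(x) = -7*7 = -49)
q(H) = 12 - H
46177 - q(C(t(-4))) = 46177 - (12 - 1*(-49)) = 46177 - (12 + 49) = 46177 - 1*61 = 46177 - 61 = 46116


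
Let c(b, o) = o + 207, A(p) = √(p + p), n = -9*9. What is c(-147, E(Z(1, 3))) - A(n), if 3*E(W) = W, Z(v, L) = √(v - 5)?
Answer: 207 + 2*I/3 - 9*I*√2 ≈ 207.0 - 12.061*I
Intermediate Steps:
Z(v, L) = √(-5 + v)
E(W) = W/3
n = -81
A(p) = √2*√p (A(p) = √(2*p) = √2*√p)
c(b, o) = 207 + o
c(-147, E(Z(1, 3))) - A(n) = (207 + √(-5 + 1)/3) - √2*√(-81) = (207 + √(-4)/3) - √2*9*I = (207 + (2*I)/3) - 9*I*√2 = (207 + 2*I/3) - 9*I*√2 = 207 + 2*I/3 - 9*I*√2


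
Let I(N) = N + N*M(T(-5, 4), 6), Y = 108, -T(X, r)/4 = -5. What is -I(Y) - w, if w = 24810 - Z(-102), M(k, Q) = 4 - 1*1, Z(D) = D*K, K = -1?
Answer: -25140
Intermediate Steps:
T(X, r) = 20 (T(X, r) = -4*(-5) = 20)
Z(D) = -D (Z(D) = D*(-1) = -D)
M(k, Q) = 3 (M(k, Q) = 4 - 1 = 3)
I(N) = 4*N (I(N) = N + N*3 = N + 3*N = 4*N)
w = 24708 (w = 24810 - (-1)*(-102) = 24810 - 1*102 = 24810 - 102 = 24708)
-I(Y) - w = -4*108 - 1*24708 = -1*432 - 24708 = -432 - 24708 = -25140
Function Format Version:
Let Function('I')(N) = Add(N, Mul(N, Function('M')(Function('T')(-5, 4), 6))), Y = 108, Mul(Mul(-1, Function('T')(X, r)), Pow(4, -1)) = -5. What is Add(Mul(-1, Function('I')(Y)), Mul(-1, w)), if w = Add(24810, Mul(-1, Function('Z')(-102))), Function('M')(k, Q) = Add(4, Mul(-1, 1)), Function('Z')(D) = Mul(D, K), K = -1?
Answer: -25140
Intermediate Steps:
Function('T')(X, r) = 20 (Function('T')(X, r) = Mul(-4, -5) = 20)
Function('Z')(D) = Mul(-1, D) (Function('Z')(D) = Mul(D, -1) = Mul(-1, D))
Function('M')(k, Q) = 3 (Function('M')(k, Q) = Add(4, -1) = 3)
Function('I')(N) = Mul(4, N) (Function('I')(N) = Add(N, Mul(N, 3)) = Add(N, Mul(3, N)) = Mul(4, N))
w = 24708 (w = Add(24810, Mul(-1, Mul(-1, -102))) = Add(24810, Mul(-1, 102)) = Add(24810, -102) = 24708)
Add(Mul(-1, Function('I')(Y)), Mul(-1, w)) = Add(Mul(-1, Mul(4, 108)), Mul(-1, 24708)) = Add(Mul(-1, 432), -24708) = Add(-432, -24708) = -25140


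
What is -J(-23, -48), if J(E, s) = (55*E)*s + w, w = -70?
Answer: -60650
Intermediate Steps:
J(E, s) = -70 + 55*E*s (J(E, s) = (55*E)*s - 70 = 55*E*s - 70 = -70 + 55*E*s)
-J(-23, -48) = -(-70 + 55*(-23)*(-48)) = -(-70 + 60720) = -1*60650 = -60650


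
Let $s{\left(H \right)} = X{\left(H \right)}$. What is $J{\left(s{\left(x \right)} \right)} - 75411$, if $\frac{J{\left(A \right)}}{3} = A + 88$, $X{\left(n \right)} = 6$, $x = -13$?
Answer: $-75129$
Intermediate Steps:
$s{\left(H \right)} = 6$
$J{\left(A \right)} = 264 + 3 A$ ($J{\left(A \right)} = 3 \left(A + 88\right) = 3 \left(88 + A\right) = 264 + 3 A$)
$J{\left(s{\left(x \right)} \right)} - 75411 = \left(264 + 3 \cdot 6\right) - 75411 = \left(264 + 18\right) - 75411 = 282 - 75411 = -75129$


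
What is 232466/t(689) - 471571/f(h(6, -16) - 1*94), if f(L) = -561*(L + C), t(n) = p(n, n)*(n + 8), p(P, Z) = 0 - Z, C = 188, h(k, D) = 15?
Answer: 960402229/132876777 ≈ 7.2278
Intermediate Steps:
p(P, Z) = -Z
t(n) = -n*(8 + n) (t(n) = (-n)*(n + 8) = (-n)*(8 + n) = -n*(8 + n))
f(L) = -105468 - 561*L (f(L) = -561*(L + 188) = -561*(188 + L) = -105468 - 561*L)
232466/t(689) - 471571/f(h(6, -16) - 1*94) = 232466/((-1*689*(8 + 689))) - 471571/(-105468 - 561*(15 - 1*94)) = 232466/((-1*689*697)) - 471571/(-105468 - 561*(15 - 94)) = 232466/(-480233) - 471571/(-105468 - 561*(-79)) = 232466*(-1/480233) - 471571/(-105468 + 44319) = -17882/36941 - 471571/(-61149) = -17882/36941 - 471571*(-1/61149) = -17882/36941 + 471571/61149 = 960402229/132876777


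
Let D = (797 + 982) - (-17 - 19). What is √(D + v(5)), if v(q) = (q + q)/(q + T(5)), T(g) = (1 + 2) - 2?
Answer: 5*√654/3 ≈ 42.622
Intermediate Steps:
T(g) = 1 (T(g) = 3 - 2 = 1)
v(q) = 2*q/(1 + q) (v(q) = (q + q)/(q + 1) = (2*q)/(1 + q) = 2*q/(1 + q))
D = 1815 (D = 1779 - 1*(-36) = 1779 + 36 = 1815)
√(D + v(5)) = √(1815 + 2*5/(1 + 5)) = √(1815 + 2*5/6) = √(1815 + 2*5*(⅙)) = √(1815 + 5/3) = √(5450/3) = 5*√654/3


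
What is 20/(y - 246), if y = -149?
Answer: -4/79 ≈ -0.050633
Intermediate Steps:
20/(y - 246) = 20/(-149 - 246) = 20/(-395) = 20*(-1/395) = -4/79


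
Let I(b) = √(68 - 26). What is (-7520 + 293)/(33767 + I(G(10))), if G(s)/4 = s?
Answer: -22184919/103655477 + 657*√42/103655477 ≈ -0.21398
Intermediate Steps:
G(s) = 4*s
I(b) = √42
(-7520 + 293)/(33767 + I(G(10))) = (-7520 + 293)/(33767 + √42) = -7227/(33767 + √42)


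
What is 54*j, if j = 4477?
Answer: 241758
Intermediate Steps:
54*j = 54*4477 = 241758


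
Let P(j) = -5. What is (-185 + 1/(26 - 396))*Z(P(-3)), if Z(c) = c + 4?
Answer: 68451/370 ≈ 185.00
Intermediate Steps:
Z(c) = 4 + c
(-185 + 1/(26 - 396))*Z(P(-3)) = (-185 + 1/(26 - 396))*(4 - 5) = (-185 + 1/(-370))*(-1) = (-185 - 1/370)*(-1) = -68451/370*(-1) = 68451/370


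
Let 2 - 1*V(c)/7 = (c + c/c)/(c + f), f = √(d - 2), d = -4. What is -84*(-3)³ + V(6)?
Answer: 2275 + 7*I*√6/6 ≈ 2275.0 + 2.8577*I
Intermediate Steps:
f = I*√6 (f = √(-4 - 2) = √(-6) = I*√6 ≈ 2.4495*I)
V(c) = 14 - 7*(1 + c)/(c + I*√6) (V(c) = 14 - 7*(c + c/c)/(c + I*√6) = 14 - 7*(c + 1)/(c + I*√6) = 14 - 7*(1 + c)/(c + I*√6))
-84*(-3)³ + V(6) = -84*(-3)³ + 7*(-1 + 6 + 2*I*√6)/(6 + I*√6) = -84*(-27) + 7*(5 + 2*I*√6)/(6 + I*√6) = 2268 + 7*(5 + 2*I*√6)/(6 + I*√6)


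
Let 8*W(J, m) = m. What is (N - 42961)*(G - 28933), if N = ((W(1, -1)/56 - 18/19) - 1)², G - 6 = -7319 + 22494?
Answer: 5350262161451121/9056768 ≈ 5.9075e+8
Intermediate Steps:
W(J, m) = m/8
G = 15181 (G = 6 + (-7319 + 22494) = 6 + 15175 = 15181)
N = 275394025/72454144 (N = ((((⅛)*(-1))/56 - 18/19) - 1)² = ((-⅛*1/56 - 18*1/19) - 1)² = ((-1/448 - 18/19) - 1)² = (-8083/8512 - 1)² = (-16595/8512)² = 275394025/72454144 ≈ 3.8009)
(N - 42961)*(G - 28933) = (275394025/72454144 - 42961)*(15181 - 28933) = -3112427086359/72454144*(-13752) = 5350262161451121/9056768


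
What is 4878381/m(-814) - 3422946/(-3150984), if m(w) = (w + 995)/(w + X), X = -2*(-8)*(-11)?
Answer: -2536330475430289/95054684 ≈ -2.6683e+7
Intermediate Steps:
X = -176 (X = 16*(-11) = -176)
m(w) = (995 + w)/(-176 + w) (m(w) = (w + 995)/(w - 176) = (995 + w)/(-176 + w))
4878381/m(-814) - 3422946/(-3150984) = 4878381/(((995 - 814)/(-176 - 814))) - 3422946/(-3150984) = 4878381/((181/(-990))) - 3422946*(-1/3150984) = 4878381/((-1/990*181)) + 570491/525164 = 4878381/(-181/990) + 570491/525164 = 4878381*(-990/181) + 570491/525164 = -4829597190/181 + 570491/525164 = -2536330475430289/95054684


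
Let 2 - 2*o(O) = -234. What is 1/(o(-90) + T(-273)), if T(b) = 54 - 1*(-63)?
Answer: 1/235 ≈ 0.0042553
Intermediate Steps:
o(O) = 118 (o(O) = 1 - 1/2*(-234) = 1 + 117 = 118)
T(b) = 117 (T(b) = 54 + 63 = 117)
1/(o(-90) + T(-273)) = 1/(118 + 117) = 1/235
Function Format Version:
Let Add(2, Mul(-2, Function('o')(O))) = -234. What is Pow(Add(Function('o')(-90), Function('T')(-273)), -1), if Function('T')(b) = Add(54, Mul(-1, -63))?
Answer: Rational(1, 235) ≈ 0.0042553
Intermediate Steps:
Function('o')(O) = 118 (Function('o')(O) = Add(1, Mul(Rational(-1, 2), -234)) = Add(1, 117) = 118)
Function('T')(b) = 117 (Function('T')(b) = Add(54, 63) = 117)
Pow(Add(Function('o')(-90), Function('T')(-273)), -1) = Pow(Add(118, 117), -1) = Pow(235, -1) = Rational(1, 235)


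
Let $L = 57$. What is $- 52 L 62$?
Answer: $-183768$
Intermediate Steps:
$- 52 L 62 = \left(-52\right) 57 \cdot 62 = \left(-2964\right) 62 = -183768$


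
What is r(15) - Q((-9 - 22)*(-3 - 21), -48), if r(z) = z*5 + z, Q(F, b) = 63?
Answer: 27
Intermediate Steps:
r(z) = 6*z (r(z) = 5*z + z = 6*z)
r(15) - Q((-9 - 22)*(-3 - 21), -48) = 6*15 - 1*63 = 90 - 63 = 27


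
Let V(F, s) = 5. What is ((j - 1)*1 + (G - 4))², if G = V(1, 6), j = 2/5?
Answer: 4/25 ≈ 0.16000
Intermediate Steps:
j = ⅖ (j = 2*(⅕) = ⅖ ≈ 0.40000)
G = 5
((j - 1)*1 + (G - 4))² = ((⅖ - 1)*1 + (5 - 4))² = (-⅗*1 + 1)² = (-⅗ + 1)² = (⅖)² = 4/25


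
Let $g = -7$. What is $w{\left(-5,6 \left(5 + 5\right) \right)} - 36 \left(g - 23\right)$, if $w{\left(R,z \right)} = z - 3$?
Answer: $1137$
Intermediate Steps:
$w{\left(R,z \right)} = -3 + z$
$w{\left(-5,6 \left(5 + 5\right) \right)} - 36 \left(g - 23\right) = \left(-3 + 6 \left(5 + 5\right)\right) - 36 \left(-7 - 23\right) = \left(-3 + 6 \cdot 10\right) - -1080 = \left(-3 + 60\right) + 1080 = 57 + 1080 = 1137$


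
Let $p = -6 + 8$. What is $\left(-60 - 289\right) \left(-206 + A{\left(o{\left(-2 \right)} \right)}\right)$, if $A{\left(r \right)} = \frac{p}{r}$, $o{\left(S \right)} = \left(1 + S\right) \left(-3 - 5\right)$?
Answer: $\frac{287227}{4} \approx 71807.0$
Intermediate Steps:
$o{\left(S \right)} = -8 - 8 S$ ($o{\left(S \right)} = \left(1 + S\right) \left(-8\right) = -8 - 8 S$)
$p = 2$
$A{\left(r \right)} = \frac{2}{r}$
$\left(-60 - 289\right) \left(-206 + A{\left(o{\left(-2 \right)} \right)}\right) = \left(-60 - 289\right) \left(-206 + \frac{2}{-8 - -16}\right) = - 349 \left(-206 + \frac{2}{-8 + 16}\right) = - 349 \left(-206 + \frac{2}{8}\right) = - 349 \left(-206 + 2 \cdot \frac{1}{8}\right) = - 349 \left(-206 + \frac{1}{4}\right) = \left(-349\right) \left(- \frac{823}{4}\right) = \frac{287227}{4}$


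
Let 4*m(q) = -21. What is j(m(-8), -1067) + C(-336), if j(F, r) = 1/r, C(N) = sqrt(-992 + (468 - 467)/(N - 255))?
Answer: -1/1067 + I*sqrt(346487343)/591 ≈ -0.00093721 + 31.496*I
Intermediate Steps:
C(N) = sqrt(-992 + 1/(-255 + N))
m(q) = -21/4 (m(q) = (1/4)*(-21) = -21/4)
j(m(-8), -1067) + C(-336) = 1/(-1067) + sqrt((252961 - 992*(-336))/(-255 - 336)) = -1/1067 + sqrt((252961 + 333312)/(-591)) = -1/1067 + sqrt(-1/591*586273) = -1/1067 + sqrt(-586273/591) = -1/1067 + I*sqrt(346487343)/591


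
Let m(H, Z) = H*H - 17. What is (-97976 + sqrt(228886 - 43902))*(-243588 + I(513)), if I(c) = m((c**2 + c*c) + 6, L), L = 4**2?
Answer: -27143051841332456 + 554075525462*sqrt(46246) ≈ -2.7024e+16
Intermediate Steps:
L = 16
m(H, Z) = -17 + H**2 (m(H, Z) = H**2 - 17 = -17 + H**2)
I(c) = -17 + (6 + 2*c**2)**2 (I(c) = -17 + ((c**2 + c*c) + 6)**2 = -17 + ((c**2 + c**2) + 6)**2 = -17 + (2*c**2 + 6)**2 = -17 + (6 + 2*c**2)**2)
(-97976 + sqrt(228886 - 43902))*(-243588 + I(513)) = (-97976 + sqrt(228886 - 43902))*(-243588 + (-17 + 4*(3 + 513**2)**2)) = (-97976 + sqrt(184984))*(-243588 + (-17 + 4*(3 + 263169)**2)) = (-97976 + 2*sqrt(46246))*(-243588 + (-17 + 4*263172**2)) = (-97976 + 2*sqrt(46246))*(-243588 + (-17 + 4*69259501584)) = (-97976 + 2*sqrt(46246))*(-243588 + (-17 + 277038006336)) = (-97976 + 2*sqrt(46246))*(-243588 + 277038006319) = (-97976 + 2*sqrt(46246))*277037762731 = -27143051841332456 + 554075525462*sqrt(46246)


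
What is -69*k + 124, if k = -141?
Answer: 9853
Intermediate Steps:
-69*k + 124 = -69*(-141) + 124 = 9729 + 124 = 9853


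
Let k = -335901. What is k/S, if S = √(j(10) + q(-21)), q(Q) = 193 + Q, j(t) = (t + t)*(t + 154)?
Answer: -335901*√863/1726 ≈ -5717.1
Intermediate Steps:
j(t) = 2*t*(154 + t) (j(t) = (2*t)*(154 + t) = 2*t*(154 + t))
S = 2*√863 (S = √(2*10*(154 + 10) + (193 - 21)) = √(2*10*164 + 172) = √(3280 + 172) = √3452 = 2*√863 ≈ 58.754)
k/S = -335901*√863/1726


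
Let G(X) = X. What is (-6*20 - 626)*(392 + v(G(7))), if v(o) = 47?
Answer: -327494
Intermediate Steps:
(-6*20 - 626)*(392 + v(G(7))) = (-6*20 - 626)*(392 + 47) = (-120 - 626)*439 = -746*439 = -327494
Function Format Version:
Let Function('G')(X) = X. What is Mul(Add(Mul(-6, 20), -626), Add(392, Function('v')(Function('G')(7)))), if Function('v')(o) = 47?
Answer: -327494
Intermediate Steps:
Mul(Add(Mul(-6, 20), -626), Add(392, Function('v')(Function('G')(7)))) = Mul(Add(Mul(-6, 20), -626), Add(392, 47)) = Mul(Add(-120, -626), 439) = Mul(-746, 439) = -327494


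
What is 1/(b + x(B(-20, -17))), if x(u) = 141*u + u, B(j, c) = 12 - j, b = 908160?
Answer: 1/912704 ≈ 1.0956e-6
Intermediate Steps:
x(u) = 142*u
1/(b + x(B(-20, -17))) = 1/(908160 + 142*(12 - 1*(-20))) = 1/(908160 + 142*(12 + 20)) = 1/(908160 + 142*32) = 1/(908160 + 4544) = 1/912704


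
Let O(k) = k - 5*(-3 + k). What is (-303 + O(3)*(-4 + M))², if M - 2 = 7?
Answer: 82944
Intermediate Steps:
M = 9 (M = 2 + 7 = 9)
O(k) = 15 - 4*k (O(k) = k + (15 - 5*k) = 15 - 4*k)
(-303 + O(3)*(-4 + M))² = (-303 + (15 - 4*3)*(-4 + 9))² = (-303 + (15 - 12)*5)² = (-303 + 3*5)² = (-303 + 15)² = (-288)² = 82944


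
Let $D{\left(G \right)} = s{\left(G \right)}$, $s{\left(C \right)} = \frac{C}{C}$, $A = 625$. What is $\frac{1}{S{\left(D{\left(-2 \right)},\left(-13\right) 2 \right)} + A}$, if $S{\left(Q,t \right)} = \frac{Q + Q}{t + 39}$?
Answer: $\frac{13}{8127} \approx 0.0015996$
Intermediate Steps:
$s{\left(C \right)} = 1$
$D{\left(G \right)} = 1$
$S{\left(Q,t \right)} = \frac{2 Q}{39 + t}$
$\frac{1}{S{\left(D{\left(-2 \right)},\left(-13\right) 2 \right)} + A} = \frac{1}{2 \cdot 1 \frac{1}{39 - 26} + 625} = \frac{1}{2 \cdot 1 \cdot \frac{1}{13} + 625} = \frac{1}{\frac{2}{13} + 625} = \frac{1}{\frac{8127}{13}} = \frac{13}{8127}$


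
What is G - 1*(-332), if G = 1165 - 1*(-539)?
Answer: 2036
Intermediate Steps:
G = 1704 (G = 1165 + 539 = 1704)
G - 1*(-332) = 1704 - 1*(-332) = 1704 + 332 = 2036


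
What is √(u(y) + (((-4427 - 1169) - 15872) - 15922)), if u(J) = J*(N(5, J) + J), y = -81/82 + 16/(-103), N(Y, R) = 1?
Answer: I*√2667200836345/8446 ≈ 193.36*I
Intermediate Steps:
y = -9655/8446 (y = -81*1/82 + 16*(-1/103) = -81/82 - 16/103 = -9655/8446 ≈ -1.1431)
u(J) = J*(1 + J)
√(u(y) + (((-4427 - 1169) - 15872) - 15922)) = √(-9655*(1 - 9655/8446)/8446 + (((-4427 - 1169) - 15872) - 15922)) = √(-9655/8446*(-1209/8446) + ((-5596 - 15872) - 15922)) = √(11672895/71334916 + (-21468 - 15922)) = √(11672895/71334916 - 37390) = √(-2667200836345/71334916) = I*√2667200836345/8446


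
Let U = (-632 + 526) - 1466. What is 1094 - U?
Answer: 2666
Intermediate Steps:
U = -1572 (U = -106 - 1466 = -1572)
1094 - U = 1094 - 1*(-1572) = 1094 + 1572 = 2666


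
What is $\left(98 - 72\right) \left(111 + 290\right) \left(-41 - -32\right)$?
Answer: $-93834$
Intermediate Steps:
$\left(98 - 72\right) \left(111 + 290\right) \left(-41 - -32\right) = 26 \cdot 401 \left(-41 + 32\right) = 10426 \left(-9\right) = -93834$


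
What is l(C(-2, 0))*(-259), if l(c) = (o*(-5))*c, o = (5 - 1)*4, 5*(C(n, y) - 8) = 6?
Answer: 190624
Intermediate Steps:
C(n, y) = 46/5 (C(n, y) = 8 + (⅕)*6 = 8 + 6/5 = 46/5)
o = 16 (o = 4*4 = 16)
l(c) = -80*c (l(c) = (16*(-5))*c = -80*c)
l(C(-2, 0))*(-259) = -80*46/5*(-259) = -736*(-259) = 190624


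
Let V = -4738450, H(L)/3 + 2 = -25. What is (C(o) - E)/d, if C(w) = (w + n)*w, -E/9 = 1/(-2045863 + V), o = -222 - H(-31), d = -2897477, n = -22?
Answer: -155923865670/19657390878301 ≈ -0.0079321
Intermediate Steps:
H(L) = -81 (H(L) = -6 + 3*(-25) = -6 - 75 = -81)
o = -141 (o = -222 - 1*(-81) = -222 + 81 = -141)
E = 9/6784313 (E = -9/(-2045863 - 4738450) = -9/(-6784313) = -9*(-1/6784313) = 9/6784313 ≈ 1.3266e-6)
C(w) = w*(-22 + w) (C(w) = (w - 22)*w = (-22 + w)*w = w*(-22 + w))
(C(o) - E)/d = (-141*(-22 - 141) - 1*9/6784313)/(-2897477) = (-141*(-163) - 9/6784313)*(-1/2897477) = (22983 - 9/6784313)*(-1/2897477) = (155923865670/6784313)*(-1/2897477) = -155923865670/19657390878301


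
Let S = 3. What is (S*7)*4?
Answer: 84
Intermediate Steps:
(S*7)*4 = (3*7)*4 = 21*4 = 84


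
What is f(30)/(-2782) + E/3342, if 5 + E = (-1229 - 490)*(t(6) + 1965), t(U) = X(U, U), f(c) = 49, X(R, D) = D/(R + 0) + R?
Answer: -2357697611/2324361 ≈ -1014.3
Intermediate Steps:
X(R, D) = R + D/R (X(R, D) = D/R + R = R + D/R)
t(U) = 1 + U (t(U) = U + U/U = U + 1 = 1 + U)
E = -3389873 (E = -5 + (-1229 - 490)*((1 + 6) + 1965) = -5 - 1719*(7 + 1965) = -5 - 1719*1972 = -5 - 3389868 = -3389873)
f(30)/(-2782) + E/3342 = 49/(-2782) - 3389873/3342 = 49*(-1/2782) - 3389873*1/3342 = -49/2782 - 3389873/3342 = -2357697611/2324361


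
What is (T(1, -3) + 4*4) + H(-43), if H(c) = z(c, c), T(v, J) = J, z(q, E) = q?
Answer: -30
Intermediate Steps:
H(c) = c
(T(1, -3) + 4*4) + H(-43) = (-3 + 4*4) - 43 = (-3 + 16) - 43 = 13 - 43 = -30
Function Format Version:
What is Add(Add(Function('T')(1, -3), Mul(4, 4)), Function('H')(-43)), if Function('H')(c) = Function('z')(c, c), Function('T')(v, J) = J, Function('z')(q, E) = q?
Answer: -30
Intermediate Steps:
Function('H')(c) = c
Add(Add(Function('T')(1, -3), Mul(4, 4)), Function('H')(-43)) = Add(Add(-3, Mul(4, 4)), -43) = Add(Add(-3, 16), -43) = Add(13, -43) = -30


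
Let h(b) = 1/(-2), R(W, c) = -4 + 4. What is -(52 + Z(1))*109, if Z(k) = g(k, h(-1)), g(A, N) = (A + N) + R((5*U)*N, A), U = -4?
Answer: -11445/2 ≈ -5722.5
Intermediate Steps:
R(W, c) = 0
h(b) = -½
g(A, N) = A + N (g(A, N) = (A + N) + 0 = A + N)
Z(k) = -½ + k (Z(k) = k - ½ = -½ + k)
-(52 + Z(1))*109 = -(52 + (-½ + 1))*109 = -(52 + ½)*109 = -105*109/2 = -1*11445/2 = -11445/2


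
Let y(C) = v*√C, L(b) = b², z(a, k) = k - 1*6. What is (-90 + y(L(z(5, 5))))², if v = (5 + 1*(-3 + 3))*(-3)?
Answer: 11025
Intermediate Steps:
z(a, k) = -6 + k (z(a, k) = k - 6 = -6 + k)
v = -15 (v = (5 + 1*0)*(-3) = (5 + 0)*(-3) = 5*(-3) = -15)
y(C) = -15*√C
(-90 + y(L(z(5, 5))))² = (-90 - 15*√((-6 + 5)²))² = (-90 - 15*√((-1)²))² = (-90 - 15*√1)² = (-90 - 15*1)² = (-90 - 15)² = (-105)² = 11025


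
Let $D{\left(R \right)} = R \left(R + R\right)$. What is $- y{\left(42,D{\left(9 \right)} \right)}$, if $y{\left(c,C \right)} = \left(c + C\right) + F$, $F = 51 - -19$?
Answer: $-274$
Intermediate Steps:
$F = 70$ ($F = 51 + 19 = 70$)
$D{\left(R \right)} = 2 R^{2}$ ($D{\left(R \right)} = R 2 R = 2 R^{2}$)
$y{\left(c,C \right)} = 70 + C + c$ ($y{\left(c,C \right)} = \left(c + C\right) + 70 = \left(C + c\right) + 70 = 70 + C + c$)
$- y{\left(42,D{\left(9 \right)} \right)} = - (70 + 2 \cdot 9^{2} + 42) = - (70 + 2 \cdot 81 + 42) = - (70 + 162 + 42) = \left(-1\right) 274 = -274$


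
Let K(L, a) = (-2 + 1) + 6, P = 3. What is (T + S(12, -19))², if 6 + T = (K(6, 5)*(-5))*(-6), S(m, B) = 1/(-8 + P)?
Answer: 516961/25 ≈ 20678.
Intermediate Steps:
K(L, a) = 5 (K(L, a) = -1 + 6 = 5)
S(m, B) = -⅕ (S(m, B) = 1/(-8 + 3) = 1/(-5) = -⅕)
T = 144 (T = -6 + (5*(-5))*(-6) = -6 - 25*(-6) = -6 + 150 = 144)
(T + S(12, -19))² = (144 - ⅕)² = (719/5)² = 516961/25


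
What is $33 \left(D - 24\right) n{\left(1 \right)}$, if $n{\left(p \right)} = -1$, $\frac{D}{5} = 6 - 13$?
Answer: $1947$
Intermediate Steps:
$D = -35$ ($D = 5 \left(6 - 13\right) = 5 \left(-7\right) = -35$)
$33 \left(D - 24\right) n{\left(1 \right)} = 33 \left(-35 - 24\right) \left(-1\right) = 33 \left(-59\right) \left(-1\right) = \left(-1947\right) \left(-1\right) = 1947$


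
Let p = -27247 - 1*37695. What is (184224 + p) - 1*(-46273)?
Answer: 165555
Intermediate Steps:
p = -64942 (p = -27247 - 37695 = -64942)
(184224 + p) - 1*(-46273) = (184224 - 64942) - 1*(-46273) = 119282 + 46273 = 165555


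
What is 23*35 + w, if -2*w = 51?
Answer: 1559/2 ≈ 779.50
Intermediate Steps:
w = -51/2 (w = -½*51 = -51/2 ≈ -25.500)
23*35 + w = 23*35 - 51/2 = 805 - 51/2 = 1559/2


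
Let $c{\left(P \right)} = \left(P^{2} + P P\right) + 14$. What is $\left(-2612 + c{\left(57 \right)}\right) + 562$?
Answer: $4462$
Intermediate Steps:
$c{\left(P \right)} = 14 + 2 P^{2}$ ($c{\left(P \right)} = \left(P^{2} + P^{2}\right) + 14 = 2 P^{2} + 14 = 14 + 2 P^{2}$)
$\left(-2612 + c{\left(57 \right)}\right) + 562 = \left(-2612 + \left(14 + 2 \cdot 57^{2}\right)\right) + 562 = \left(-2612 + \left(14 + 2 \cdot 3249\right)\right) + 562 = \left(-2612 + \left(14 + 6498\right)\right) + 562 = \left(-2612 + 6512\right) + 562 = 3900 + 562 = 4462$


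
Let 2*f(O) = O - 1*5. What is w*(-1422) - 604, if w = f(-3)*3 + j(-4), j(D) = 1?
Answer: 15038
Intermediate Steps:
f(O) = -5/2 + O/2 (f(O) = (O - 1*5)/2 = (O - 5)/2 = (-5 + O)/2 = -5/2 + O/2)
w = -11 (w = (-5/2 + (1/2)*(-3))*3 + 1 = (-5/2 - 3/2)*3 + 1 = -4*3 + 1 = -12 + 1 = -11)
w*(-1422) - 604 = -11*(-1422) - 604 = 15642 - 604 = 15038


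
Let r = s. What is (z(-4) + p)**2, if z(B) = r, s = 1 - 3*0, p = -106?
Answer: 11025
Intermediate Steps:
s = 1 (s = 1 + 0 = 1)
r = 1
z(B) = 1
(z(-4) + p)**2 = (1 - 106)**2 = (-105)**2 = 11025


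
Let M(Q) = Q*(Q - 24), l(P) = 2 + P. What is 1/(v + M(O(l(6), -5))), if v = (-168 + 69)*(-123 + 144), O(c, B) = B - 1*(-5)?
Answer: -1/2079 ≈ -0.00048100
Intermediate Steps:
O(c, B) = 5 + B (O(c, B) = B + 5 = 5 + B)
M(Q) = Q*(-24 + Q)
v = -2079 (v = -99*21 = -2079)
1/(v + M(O(l(6), -5))) = 1/(-2079 + (5 - 5)*(-24 + (5 - 5))) = 1/(-2079 + 0*(-24 + 0)) = 1/(-2079 + 0*(-24)) = 1/(-2079 + 0) = 1/(-2079) = -1/2079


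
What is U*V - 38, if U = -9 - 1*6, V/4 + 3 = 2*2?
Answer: -98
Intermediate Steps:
V = 4 (V = -12 + 4*(2*2) = -12 + 4*4 = -12 + 16 = 4)
U = -15 (U = -9 - 6 = -15)
U*V - 38 = -15*4 - 38 = -60 - 38 = -98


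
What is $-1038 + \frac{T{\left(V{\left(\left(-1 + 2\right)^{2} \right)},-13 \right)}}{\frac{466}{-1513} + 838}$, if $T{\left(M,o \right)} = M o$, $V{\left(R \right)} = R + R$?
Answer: $- \frac{657814801}{633714} \approx -1038.0$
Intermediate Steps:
$V{\left(R \right)} = 2 R$
$-1038 + \frac{T{\left(V{\left(\left(-1 + 2\right)^{2} \right)},-13 \right)}}{\frac{466}{-1513} + 838} = -1038 + \frac{2 \left(-1 + 2\right)^{2} \left(-13\right)}{\frac{466}{-1513} + 838} = -1038 + \frac{2 \cdot 1^{2} \left(-13\right)}{466 \left(- \frac{1}{1513}\right) + 838} = -1038 + \frac{2 \cdot 1 \left(-13\right)}{- \frac{466}{1513} + 838} = -1038 + \frac{2 \left(-13\right)}{\frac{1267428}{1513}} = -1038 + \frac{1513}{1267428} \left(-26\right) = -1038 - \frac{19669}{633714} = - \frac{657814801}{633714}$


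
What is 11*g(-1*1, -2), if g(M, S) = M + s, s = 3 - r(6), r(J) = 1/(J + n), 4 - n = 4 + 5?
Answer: 11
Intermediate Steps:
n = -5 (n = 4 - (4 + 5) = 4 - 1*9 = 4 - 9 = -5)
r(J) = 1/(-5 + J) (r(J) = 1/(J - 5) = 1/(-5 + J))
s = 2 (s = 3 - 1/(-5 + 6) = 3 - 1/1 = 3 - 1*1 = 3 - 1 = 2)
g(M, S) = 2 + M (g(M, S) = M + 2 = 2 + M)
11*g(-1*1, -2) = 11*(2 - 1*1) = 11*(2 - 1) = 11*1 = 11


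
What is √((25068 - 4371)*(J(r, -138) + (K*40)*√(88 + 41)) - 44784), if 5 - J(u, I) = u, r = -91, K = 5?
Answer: 2*√(485532 + 1034850*√129) ≈ 6996.9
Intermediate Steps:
J(u, I) = 5 - u
√((25068 - 4371)*(J(r, -138) + (K*40)*√(88 + 41)) - 44784) = √((25068 - 4371)*((5 - 1*(-91)) + (5*40)*√(88 + 41)) - 44784) = √(20697*((5 + 91) + 200*√129) - 44784) = √(20697*(96 + 200*√129) - 44784) = √((1986912 + 4139400*√129) - 44784) = √(1942128 + 4139400*√129)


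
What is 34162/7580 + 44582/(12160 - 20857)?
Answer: -20412323/32961630 ≈ -0.61928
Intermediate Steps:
34162/7580 + 44582/(12160 - 20857) = 34162*(1/7580) + 44582/(-8697) = 17081/3790 + 44582*(-1/8697) = 17081/3790 - 44582/8697 = -20412323/32961630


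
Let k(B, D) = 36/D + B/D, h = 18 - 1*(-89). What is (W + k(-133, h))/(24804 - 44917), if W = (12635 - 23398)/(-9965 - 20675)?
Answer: 1820439/65940068240 ≈ 2.7607e-5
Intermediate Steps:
h = 107 (h = 18 + 89 = 107)
W = 10763/30640 (W = -10763/(-30640) = -10763*(-1/30640) = 10763/30640 ≈ 0.35127)
(W + k(-133, h))/(24804 - 44917) = (10763/30640 + (36 - 133)/107)/(24804 - 44917) = (10763/30640 + (1/107)*(-97))/(-20113) = (10763/30640 - 97/107)*(-1/20113) = -1820439/3278480*(-1/20113) = 1820439/65940068240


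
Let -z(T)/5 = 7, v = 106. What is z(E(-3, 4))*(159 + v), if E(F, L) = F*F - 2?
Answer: -9275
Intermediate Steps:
E(F, L) = -2 + F**2 (E(F, L) = F**2 - 2 = -2 + F**2)
z(T) = -35 (z(T) = -5*7 = -35)
z(E(-3, 4))*(159 + v) = -35*(159 + 106) = -35*265 = -9275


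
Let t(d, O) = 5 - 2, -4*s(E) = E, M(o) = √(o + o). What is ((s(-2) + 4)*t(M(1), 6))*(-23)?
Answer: -621/2 ≈ -310.50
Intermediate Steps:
M(o) = √2*√o (M(o) = √(2*o) = √2*√o)
s(E) = -E/4
t(d, O) = 3
((s(-2) + 4)*t(M(1), 6))*(-23) = ((-¼*(-2) + 4)*3)*(-23) = ((½ + 4)*3)*(-23) = ((9/2)*3)*(-23) = (27/2)*(-23) = -621/2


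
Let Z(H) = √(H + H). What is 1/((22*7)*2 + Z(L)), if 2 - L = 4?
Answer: 77/23717 - I/47434 ≈ 0.0032466 - 2.1082e-5*I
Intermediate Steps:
L = -2 (L = 2 - 1*4 = 2 - 4 = -2)
Z(H) = √2*√H (Z(H) = √(2*H) = √2*√H)
1/((22*7)*2 + Z(L)) = 1/((22*7)*2 + √2*√(-2)) = 1/(154*2 + √2*(I*√2)) = 1/(308 + 2*I) = (308 - 2*I)/94868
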